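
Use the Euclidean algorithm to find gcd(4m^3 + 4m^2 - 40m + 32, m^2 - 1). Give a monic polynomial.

Repeated division with remainder:
  4m^3 + 4m^2 - 40m + 32 = (4m + 4)(m^2 - 1) + (-36m + 36)
  m^2 - 1 = (-(1/36)m - 1/36)(-36m + 36) + (0)
Last nonzero remainder: -36m + 36. Dividing through by -36 gives the monic gcd m - 1.

m - 1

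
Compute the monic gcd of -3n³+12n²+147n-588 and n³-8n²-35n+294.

Euclidean algorithm in ℚ[n]:
  -3n³+12n²+147n-588 = (-3)(n³-8n²-35n+294) + (-12n²+42n+294)
  n³-8n²-35n+294 = (-(1/12)n+3/8)(-12n²+42n+294) + (-(105/4)n+735/4)
  -12n²+42n+294 = ((16/35)n+8/5)(-(105/4)n+735/4) + (0)
Last nonzero remainder: -(105/4)n+735/4. Dividing through by -105/4 gives the monic gcd n-7.

n-7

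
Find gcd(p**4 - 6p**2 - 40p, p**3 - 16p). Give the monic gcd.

Repeated division with remainder:
  p**4 - 6p**2 - 40p = (p)(p**3 - 16p) + (10p**2 - 40p)
  p**3 - 16p = ((1/10)p + 2/5)(10p**2 - 40p) + (0)
Last nonzero remainder: 10p**2 - 40p. Dividing through by 10 gives the monic gcd p**2 - 4p.

p**2 - 4p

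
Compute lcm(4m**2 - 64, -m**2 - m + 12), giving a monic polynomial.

m**3 - 3m**2 - 16m + 48

Apply the Euclidean algorithm:
  4m**2 - 64 = (-4)(-m**2 - m + 12) + (-4m - 16)
  -m**2 - m + 12 = ((1/4)m - 3/4)(-4m - 16) + (0)
Last nonzero remainder: -4m - 16. Dividing through by -4 gives the monic gcd m + 4.
Then lcm(f, g) = f·g / gcd(f, g); expanding and making the result monic gives the answer.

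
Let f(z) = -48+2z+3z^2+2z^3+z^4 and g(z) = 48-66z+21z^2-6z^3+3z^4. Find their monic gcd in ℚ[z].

-16+6z-z^2+z^3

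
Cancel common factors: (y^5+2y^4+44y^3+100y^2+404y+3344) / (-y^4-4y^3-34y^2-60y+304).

(-y^2+4y-22)/(y-2)

Euclidean algorithm in ℚ[y]:
  y^5+2y^4+44y^3+100y^2+404y+3344 = (-y+2)(-y^4-4y^3-34y^2-60y+304) + (18y^3+108y^2+828y+2736)
  -y^4-4y^3-34y^2-60y+304 = (-(1/18)y+1/9)(18y^3+108y^2+828y+2736) + (0)
Last nonzero remainder: 18y^3+108y^2+828y+2736. Dividing through by 18 gives the monic gcd y^3+6y^2+46y+152.
Cancel y^3+6y^2+46y+152 from numerator and denominator to get the reduced form.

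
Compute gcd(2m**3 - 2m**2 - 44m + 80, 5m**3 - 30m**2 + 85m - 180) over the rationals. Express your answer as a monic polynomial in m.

m - 4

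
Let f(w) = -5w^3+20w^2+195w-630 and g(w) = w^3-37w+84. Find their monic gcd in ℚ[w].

Euclidean algorithm in ℚ[w]:
  -5w^3+20w^2+195w-630 = (-5)(w^3-37w+84) + (20w^2+10w-210)
  w^3-37w+84 = ((1/20)w-1/40)(20w^2+10w-210) + (-(105/4)w+315/4)
  20w^2+10w-210 = (-(16/21)w-8/3)(-(105/4)w+315/4) + (0)
Last nonzero remainder: -(105/4)w+315/4. Dividing through by -105/4 gives the monic gcd w-3.

w-3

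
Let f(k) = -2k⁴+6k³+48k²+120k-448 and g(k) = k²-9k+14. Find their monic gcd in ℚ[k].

k²-9k+14

Repeated division with remainder:
  -2k⁴+6k³+48k²+120k-448 = (-2k²-12k-32)(k²-9k+14) + (0)
The last nonzero remainder k²-9k+14 is already monic.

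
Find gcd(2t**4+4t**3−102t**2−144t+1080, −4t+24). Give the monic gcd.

By polynomial division,
  2t**4+4t**3−102t**2−144t+1080 = (−(1/2)t**3−4t**2+(3/2)t+45)(−4t+24) + (0)
Last nonzero remainder: −4t+24. Dividing through by −4 gives the monic gcd t−6.

t−6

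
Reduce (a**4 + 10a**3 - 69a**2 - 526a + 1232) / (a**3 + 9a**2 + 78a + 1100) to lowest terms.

Apply the Euclidean algorithm:
  a**4 + 10a**3 - 69a**2 - 526a + 1232 = (a + 1)(a**3 + 9a**2 + 78a + 1100) + (-156a**2 - 1704a + 132)
  a**3 + 9a**2 + 78a + 1100 = (-(1/156)a + 25/2028)(-156a**2 - 1704a + 132) + ((16875/169)a + 185625/169)
  -156a**2 - 1704a + 132 = (-(8788/5625)a + 676/5625)((16875/169)a + 185625/169) + (0)
Last nonzero remainder: (16875/169)a + 185625/169. Dividing through by 16875/169 gives the monic gcd a + 11.
Cancel a + 11 from numerator and denominator to get the reduced form.

(a**3 - a**2 - 58a + 112)/(a**2 - 2a + 100)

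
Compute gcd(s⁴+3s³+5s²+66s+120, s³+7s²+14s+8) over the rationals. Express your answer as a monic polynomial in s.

s²+6s+8

By polynomial division,
  s⁴+3s³+5s²+66s+120 = (s-4)(s³+7s²+14s+8) + (19s²+114s+152)
  s³+7s²+14s+8 = ((1/19)s+1/19)(19s²+114s+152) + (0)
Last nonzero remainder: 19s²+114s+152. Dividing through by 19 gives the monic gcd s²+6s+8.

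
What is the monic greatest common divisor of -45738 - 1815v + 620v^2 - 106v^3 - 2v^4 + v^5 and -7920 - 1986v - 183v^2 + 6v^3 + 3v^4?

By polynomial division,
  v^5 - 2v^4 - 106v^3 + 620v^2 - 1815v - 45738 = ((1/3)v - 4/3)(3v^4 + 6v^3 - 183v^2 - 1986v - 7920) + (-37v^3 + 1038v^2 - 1823v - 56298)
  3v^4 + 6v^3 - 183v^2 - 1986v - 7920 = (-(3/37)v - 3336/1369)(-37v^3 + 1038v^2 - 1823v - 56298) + ((3009888/1369)v^2 - (15049440/1369)v - 198652608/1369)
  -37v^3 + 1038v^2 - 1823v - 56298 = (-(50653/3009888)v + 1167757/3009888)((3009888/1369)v^2 - (15049440/1369)v - 198652608/1369) + (0)
Last nonzero remainder: (3009888/1369)v^2 - (15049440/1369)v - 198652608/1369. Dividing through by 3009888/1369 gives the monic gcd v^2 - 5v - 66.

-66 - 5v + v^2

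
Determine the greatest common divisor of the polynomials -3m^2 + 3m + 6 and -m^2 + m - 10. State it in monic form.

Euclidean algorithm in ℚ[m]:
  -3m^2 + 3m + 6 = (3)(-m^2 + m - 10) + (36)
  -m^2 + m - 10 = (-(1/36)m^2 + (1/36)m - 5/18)(36) + (0)
The last nonzero remainder is the constant 36, so the polynomials are coprime and gcd = 1.

1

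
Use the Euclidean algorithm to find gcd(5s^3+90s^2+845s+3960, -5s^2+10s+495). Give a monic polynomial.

s+9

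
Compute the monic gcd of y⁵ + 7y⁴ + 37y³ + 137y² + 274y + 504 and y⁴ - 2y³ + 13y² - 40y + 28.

y² + y + 14

Repeated division with remainder:
  y⁵ + 7y⁴ + 37y³ + 137y² + 274y + 504 = (y + 9)(y⁴ - 2y³ + 13y² - 40y + 28) + (42y³ + 60y² + 606y + 252)
  y⁴ - 2y³ + 13y² - 40y + 28 = ((1/42)y - 4/49)(42y³ + 60y² + 606y + 252) + ((170/49)y² + (170/49)y + 340/7)
  42y³ + 60y² + 606y + 252 = ((1029/85)y + 441/85)((170/49)y² + (170/49)y + 340/7) + (0)
Last nonzero remainder: (170/49)y² + (170/49)y + 340/7. Dividing through by 170/49 gives the monic gcd y² + y + 14.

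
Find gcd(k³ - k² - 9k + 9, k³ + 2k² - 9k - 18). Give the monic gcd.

By polynomial division,
  k³ - k² - 9k + 9 = (k³ + 2k² - 9k - 18) + (-3k² + 27)
  k³ + 2k² - 9k - 18 = (-(1/3)k - 2/3)(-3k² + 27) + (0)
Last nonzero remainder: -3k² + 27. Dividing through by -3 gives the monic gcd k² - 9.

k² - 9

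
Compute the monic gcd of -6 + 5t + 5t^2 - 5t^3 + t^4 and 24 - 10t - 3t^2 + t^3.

Euclidean algorithm in ℚ[t]:
  t^4 - 5t^3 + 5t^2 + 5t - 6 = (t - 2)(t^3 - 3t^2 - 10t + 24) + (9t^2 - 39t + 42)
  t^3 - 3t^2 - 10t + 24 = ((1/9)t + 4/27)(9t^2 - 39t + 42) + (-(80/9)t + 160/9)
  9t^2 - 39t + 42 = (-(81/80)t + 189/80)(-(80/9)t + 160/9) + (0)
Last nonzero remainder: -(80/9)t + 160/9. Dividing through by -80/9 gives the monic gcd t - 2.

-2 + t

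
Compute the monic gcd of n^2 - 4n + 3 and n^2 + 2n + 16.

1

By polynomial division,
  n^2 - 4n + 3 = (n^2 + 2n + 16) + (-6n - 13)
  n^2 + 2n + 16 = (-(1/6)n + 1/36)(-6n - 13) + (589/36)
  -6n - 13 = (-(216/589)n - 468/589)(589/36) + (0)
The last nonzero remainder is the constant 589/36, so the polynomials are coprime and gcd = 1.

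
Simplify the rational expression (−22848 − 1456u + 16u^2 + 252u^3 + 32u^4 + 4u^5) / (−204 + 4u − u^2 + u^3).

Apply the Euclidean algorithm:
  4u^5 + 32u^4 + 252u^3 + 16u^2 − 1456u − 22848 = (4u^2 + 36u + 272)(u^3 − u^2 + 4u − 204) + (960u^2 + 4800u + 32640)
  u^3 − u^2 + 4u − 204 = ((1/960)u − 1/160)(960u^2 + 4800u + 32640) + (0)
Last nonzero remainder: 960u^2 + 4800u + 32640. Dividing through by 960 gives the monic gcd u^2 + 5u + 34.
Cancel u^2 + 5u + 34 from numerator and denominator to get the reduced form.

(−672 + 56u + 12u^2 + 4u^3)/(−6 + u)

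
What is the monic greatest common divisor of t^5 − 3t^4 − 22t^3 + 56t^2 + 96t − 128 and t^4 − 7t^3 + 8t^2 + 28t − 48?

t^2 − 2t − 8

Euclidean algorithm in ℚ[t]:
  t^5 − 3t^4 − 22t^3 + 56t^2 + 96t − 128 = (t + 4)(t^4 − 7t^3 + 8t^2 + 28t − 48) + (−2t^3 − 4t^2 + 32t + 64)
  t^4 − 7t^3 + 8t^2 + 28t − 48 = (−(1/2)t + 9/2)(−2t^3 − 4t^2 + 32t + 64) + (42t^2 − 84t − 336)
  −2t^3 − 4t^2 + 32t + 64 = (−(1/21)t − 4/21)(42t^2 − 84t − 336) + (0)
Last nonzero remainder: 42t^2 − 84t − 336. Dividing through by 42 gives the monic gcd t^2 − 2t − 8.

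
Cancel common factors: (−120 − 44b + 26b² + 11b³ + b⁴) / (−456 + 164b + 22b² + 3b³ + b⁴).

(10 + 7b + b²)/(38 − b + b²)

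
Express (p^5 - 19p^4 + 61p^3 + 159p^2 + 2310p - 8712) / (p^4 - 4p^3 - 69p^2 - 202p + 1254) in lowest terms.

(p^3 - 5p^2 - 42p - 264)/(p^2 + 10p + 38)

Euclidean algorithm in ℚ[p]:
  p^5 - 19p^4 + 61p^3 + 159p^2 + 2310p - 8712 = (p - 15)(p^4 - 4p^3 - 69p^2 - 202p + 1254) + (70p^3 - 674p^2 - 1974p + 10098)
  p^4 - 4p^3 - 69p^2 - 202p + 1254 = ((1/70)p + 197/2450)(70p^3 - 674p^2 - 1974p + 10098) + ((16409/1225)p^2 - (32818/175)p + 541497/1225)
  70p^3 - 674p^2 - 1974p + 10098 = ((85750/16409)p + 374850/16409)((16409/1225)p^2 - (32818/175)p + 541497/1225) + (0)
Last nonzero remainder: (16409/1225)p^2 - (32818/175)p + 541497/1225. Dividing through by 16409/1225 gives the monic gcd p^2 - 14p + 33.
Cancel p^2 - 14p + 33 from numerator and denominator to get the reduced form.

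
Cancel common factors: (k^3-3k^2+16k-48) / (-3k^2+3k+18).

By polynomial division,
  k^3-3k^2+16k-48 = (-(1/3)k+2/3)(-3k^2+3k+18) + (20k-60)
  -3k^2+3k+18 = (-(3/20)k-3/10)(20k-60) + (0)
Last nonzero remainder: 20k-60. Dividing through by 20 gives the monic gcd k-3.
Cancel k-3 from numerator and denominator to get the reduced form.

(-k^2-16)/(3k+6)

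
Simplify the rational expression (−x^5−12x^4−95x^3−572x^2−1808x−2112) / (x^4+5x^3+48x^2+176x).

By polynomial division,
  −x^5−12x^4−95x^3−572x^2−1808x−2112 = (−x−7)(x^4+5x^3+48x^2+176x) + (−12x^3−60x^2−576x−2112)
  x^4+5x^3+48x^2+176x = (−(1/12)x)(−12x^3−60x^2−576x−2112) + (0)
Last nonzero remainder: −12x^3−60x^2−576x−2112. Dividing through by −12 gives the monic gcd x^3+5x^2+48x+176.
Cancel x^3+5x^2+48x+176 from numerator and denominator to get the reduced form.

(−x^2−7x−12)/(x)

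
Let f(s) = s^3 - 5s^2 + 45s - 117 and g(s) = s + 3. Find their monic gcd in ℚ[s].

By polynomial division,
  s^3 - 5s^2 + 45s - 117 = (s^2 - 8s + 69)(s + 3) + (-324)
  s + 3 = (-(1/324)s - 1/108)(-324) + (0)
The last nonzero remainder is the constant -324, so the polynomials are coprime and gcd = 1.

1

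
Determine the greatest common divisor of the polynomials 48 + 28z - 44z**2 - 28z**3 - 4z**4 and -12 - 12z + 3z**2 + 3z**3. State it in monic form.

1 + z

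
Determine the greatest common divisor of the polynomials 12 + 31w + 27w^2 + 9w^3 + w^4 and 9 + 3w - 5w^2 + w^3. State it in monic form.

1 + w

Repeated division with remainder:
  w^4 + 9w^3 + 27w^2 + 31w + 12 = (w + 14)(w^3 - 5w^2 + 3w + 9) + (94w^2 - 20w - 114)
  w^3 - 5w^2 + 3w + 9 = ((1/94)w - 225/4418)(94w^2 - 20w - 114) + ((7056/2209)w + 7056/2209)
  94w^2 - 20w - 114 = ((103823/3528)w - 41971/1176)((7056/2209)w + 7056/2209) + (0)
Last nonzero remainder: (7056/2209)w + 7056/2209. Dividing through by 7056/2209 gives the monic gcd w + 1.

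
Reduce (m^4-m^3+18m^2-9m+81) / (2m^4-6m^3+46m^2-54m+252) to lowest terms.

Repeated division with remainder:
  m^4-m^3+18m^2-9m+81 = (1/2)(2m^4-6m^3+46m^2-54m+252) + (2m^3-5m^2+18m-45)
  2m^4-6m^3+46m^2-54m+252 = (m-1/2)(2m^3-5m^2+18m-45) + ((51/2)m^2+459/2)
  2m^3-5m^2+18m-45 = ((4/51)m-10/51)((51/2)m^2+459/2) + (0)
Last nonzero remainder: (51/2)m^2+459/2. Dividing through by 51/2 gives the monic gcd m^2+9.
Cancel m^2+9 from numerator and denominator to get the reduced form.

(m^2-m+9)/(2m^2-6m+28)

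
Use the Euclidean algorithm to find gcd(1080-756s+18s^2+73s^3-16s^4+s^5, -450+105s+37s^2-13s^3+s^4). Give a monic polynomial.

90-3s-8s^2+s^3

Repeated division with remainder:
  s^5-16s^4+73s^3+18s^2-756s+1080 = (s-3)(s^4-13s^3+37s^2+105s-450) + (-3s^3+24s^2+9s-270)
  s^4-13s^3+37s^2+105s-450 = (-(1/3)s+5/3)(-3s^3+24s^2+9s-270) + (0)
Last nonzero remainder: -3s^3+24s^2+9s-270. Dividing through by -3 gives the monic gcd s^3-8s^2-3s+90.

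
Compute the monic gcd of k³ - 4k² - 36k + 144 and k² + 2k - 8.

1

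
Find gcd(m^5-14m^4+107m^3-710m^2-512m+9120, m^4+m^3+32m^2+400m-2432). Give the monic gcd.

m^3-7m^2+88m-304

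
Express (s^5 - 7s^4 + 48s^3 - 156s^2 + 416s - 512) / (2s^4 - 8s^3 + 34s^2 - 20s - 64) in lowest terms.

Apply the Euclidean algorithm:
  s^5 - 7s^4 + 48s^3 - 156s^2 + 416s - 512 = ((1/2)s - 3/2)(2s^4 - 8s^3 + 34s^2 - 20s - 64) + (19s^3 - 95s^2 + 418s - 608)
  2s^4 - 8s^3 + 34s^2 - 20s - 64 = ((2/19)s + 2/19)(19s^3 - 95s^2 + 418s - 608) + (0)
Last nonzero remainder: 19s^3 - 95s^2 + 418s - 608. Dividing through by 19 gives the monic gcd s^3 - 5s^2 + 22s - 32.
Cancel s^3 - 5s^2 + 22s - 32 from numerator and denominator to get the reduced form.

(s^2 - 2s + 16)/(2s + 2)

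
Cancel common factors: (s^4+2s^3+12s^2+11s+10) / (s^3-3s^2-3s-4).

Repeated division with remainder:
  s^4+2s^3+12s^2+11s+10 = (s+5)(s^3-3s^2-3s-4) + (30s^2+30s+30)
  s^3-3s^2-3s-4 = ((1/30)s-2/15)(30s^2+30s+30) + (0)
Last nonzero remainder: 30s^2+30s+30. Dividing through by 30 gives the monic gcd s^2+s+1.
Cancel s^2+s+1 from numerator and denominator to get the reduced form.

(s^2+s+10)/(s-4)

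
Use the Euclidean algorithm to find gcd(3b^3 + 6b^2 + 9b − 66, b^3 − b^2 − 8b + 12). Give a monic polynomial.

Euclidean algorithm in ℚ[b]:
  3b^3 + 6b^2 + 9b − 66 = (3)(b^3 − b^2 − 8b + 12) + (9b^2 + 33b − 102)
  b^3 − b^2 − 8b + 12 = ((1/9)b − 14/27)(9b^2 + 33b − 102) + ((184/9)b − 368/9)
  9b^2 + 33b − 102 = ((81/184)b + 459/184)((184/9)b − 368/9) + (0)
Last nonzero remainder: (184/9)b − 368/9. Dividing through by 184/9 gives the monic gcd b − 2.

b − 2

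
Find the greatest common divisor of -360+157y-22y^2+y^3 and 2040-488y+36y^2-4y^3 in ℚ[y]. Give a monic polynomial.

Repeated division with remainder:
  y^3-22y^2+157y-360 = (-1/4)(-4y^3+36y^2-488y+2040) + (-13y^2+35y+150)
  -4y^3+36y^2-488y+2040 = ((4/13)y-328/169)(-13y^2+35y+150) + (-(78792/169)y+393960/169)
  -13y^2+35y+150 = ((2197/78792)y+845/13132)(-(78792/169)y+393960/169) + (0)
Last nonzero remainder: -(78792/169)y+393960/169. Dividing through by -78792/169 gives the monic gcd y-5.

-5+y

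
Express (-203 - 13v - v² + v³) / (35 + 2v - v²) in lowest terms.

(-29 - 6v - v²)/(5 + v)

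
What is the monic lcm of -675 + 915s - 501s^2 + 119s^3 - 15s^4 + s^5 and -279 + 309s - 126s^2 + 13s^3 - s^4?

Apply the Euclidean algorithm:
  s^5 - 15s^4 + 119s^3 - 501s^2 + 915s - 675 = (-s + 2)(-s^4 + 13s^3 - 126s^2 + 309s - 279) + (-33s^3 + 60s^2 + 18s - 117)
  -s^4 + 13s^3 - 126s^2 + 309s - 279 = ((1/33)s - 41/121)(-33s^3 + 60s^2 + 18s - 117) + (-(12852/121)s^2 + (38556/121)s - 38556/121)
  -33s^3 + 60s^2 + 18s - 117 = ((1331/4284)s + 1573/4284)(-(12852/121)s^2 + (38556/121)s - 38556/121) + (0)
Last nonzero remainder: -(12852/121)s^2 + (38556/121)s - 38556/121. Dividing through by -12852/121 gives the monic gcd s^2 - 3s + 3.
Then lcm(f, g) = f·g / gcd(f, g); expanding and making the result monic gives the answer.

-62775 + 91845s - 56418s^2 + 16992s^3 - 3086s^4 + 362s^5 - 25s^6 + s^7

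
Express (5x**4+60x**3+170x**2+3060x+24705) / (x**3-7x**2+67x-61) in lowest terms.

Repeated division with remainder:
  5x**4+60x**3+170x**2+3060x+24705 = (5x+95)(x**3-7x**2+67x-61) + (500x**2-3000x+30500)
  x**3-7x**2+67x-61 = ((1/500)x-1/500)(500x**2-3000x+30500) + (0)
Last nonzero remainder: 500x**2-3000x+30500. Dividing through by 500 gives the monic gcd x**2-6x+61.
Cancel x**2-6x+61 from numerator and denominator to get the reduced form.

(5x**2+90x+405)/(x-1)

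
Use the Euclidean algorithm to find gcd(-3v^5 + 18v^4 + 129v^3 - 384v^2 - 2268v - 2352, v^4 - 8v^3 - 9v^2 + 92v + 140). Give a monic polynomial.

Repeated division with remainder:
  -3v^5 + 18v^4 + 129v^3 - 384v^2 - 2268v - 2352 = (-3v - 6)(v^4 - 8v^3 - 9v^2 + 92v + 140) + (54v^3 - 162v^2 - 1296v - 1512)
  v^4 - 8v^3 - 9v^2 + 92v + 140 = ((1/54)v - 5/54)(54v^3 - 162v^2 - 1296v - 1512) + (0)
Last nonzero remainder: 54v^3 - 162v^2 - 1296v - 1512. Dividing through by 54 gives the monic gcd v^3 - 3v^2 - 24v - 28.

v^3 - 3v^2 - 24v - 28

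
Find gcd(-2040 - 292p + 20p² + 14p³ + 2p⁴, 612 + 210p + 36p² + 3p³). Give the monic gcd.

Repeated division with remainder:
  2p⁴ + 14p³ + 20p² - 292p - 2040 = ((2/3)p - 10/3)(3p³ + 36p² + 210p + 612) + (0)
Last nonzero remainder: 3p³ + 36p² + 210p + 612. Dividing through by 3 gives the monic gcd p³ + 12p² + 70p + 204.

204 + 70p + 12p² + p³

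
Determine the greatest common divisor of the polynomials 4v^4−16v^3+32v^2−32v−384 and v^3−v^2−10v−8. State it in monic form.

Apply the Euclidean algorithm:
  4v^4−16v^3+32v^2−32v−384 = (4v−12)(v^3−v^2−10v−8) + (60v^2−120v−480)
  v^3−v^2−10v−8 = ((1/60)v+1/60)(60v^2−120v−480) + (0)
Last nonzero remainder: 60v^2−120v−480. Dividing through by 60 gives the monic gcd v^2−2v−8.

v^2−2v−8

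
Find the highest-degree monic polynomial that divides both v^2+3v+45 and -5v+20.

1

Repeated division with remainder:
  v^2+3v+45 = (-(1/5)v-7/5)(-5v+20) + (73)
  -5v+20 = (-(5/73)v+20/73)(73) + (0)
The last nonzero remainder is the constant 73, so the polynomials are coprime and gcd = 1.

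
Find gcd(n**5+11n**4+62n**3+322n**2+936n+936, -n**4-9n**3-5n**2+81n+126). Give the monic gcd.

n**2+5n+6

Apply the Euclidean algorithm:
  n**5+11n**4+62n**3+322n**2+936n+936 = (-n-2)(-n**4-9n**3-5n**2+81n+126) + (39n**3+393n**2+1224n+1188)
  -n**4-9n**3-5n**2+81n+126 = (-(1/39)n+14/507)(39n**3+393n**2+1224n+1188) + ((2625/169)n**2+(13125/169)n+15750/169)
  39n**3+393n**2+1224n+1188 = ((2197/875)n+11154/875)((2625/169)n**2+(13125/169)n+15750/169) + (0)
Last nonzero remainder: (2625/169)n**2+(13125/169)n+15750/169. Dividing through by 2625/169 gives the monic gcd n**2+5n+6.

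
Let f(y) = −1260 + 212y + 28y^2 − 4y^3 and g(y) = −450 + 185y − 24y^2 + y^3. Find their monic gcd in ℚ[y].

45 − 14y + y^2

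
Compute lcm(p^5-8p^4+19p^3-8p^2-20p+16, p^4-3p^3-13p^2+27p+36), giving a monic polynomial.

Repeated division with remainder:
  p^5-8p^4+19p^3-8p^2-20p+16 = (p-5)(p^4-3p^3-13p^2+27p+36) + (17p^3-100p^2+79p+196)
  p^4-3p^3-13p^2+27p+36 = ((1/17)p+49/289)(17p^3-100p^2+79p+196) + (-(200/289)p^2+(600/289)p+800/289)
  17p^3-100p^2+79p+196 = (-(4913/200)p+14161/200)(-(200/289)p^2+(600/289)p+800/289) + (0)
Last nonzero remainder: -(200/289)p^2+(600/289)p+800/289. Dividing through by -200/289 gives the monic gcd p^2-3p-4.
Then lcm(f, g) = f·g / gcd(f, g); expanding and making the result monic gives the answer.

p^7-8p^6+10p^5+64p^4-191p^3+88p^2+180p-144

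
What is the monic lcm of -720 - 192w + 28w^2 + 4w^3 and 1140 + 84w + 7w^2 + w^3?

By polynomial division,
  4w^3 + 28w^2 - 192w - 720 = (4)(w^3 + 7w^2 + 84w + 1140) + (-528w - 5280)
  w^3 + 7w^2 + 84w + 1140 = (-(1/528)w^2 + (1/176)w - 19/88)(-528w - 5280) + (0)
Last nonzero remainder: -528w - 5280. Dividing through by -528 gives the monic gcd w + 10.
Then lcm(f, g) = f·g / gcd(f, g); expanding and making the result monic gives the answer.

-20520 - 4932w + 762w^2 + 45w^3 + 4w^4 + w^5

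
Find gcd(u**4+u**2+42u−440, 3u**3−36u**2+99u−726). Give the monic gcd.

Apply the Euclidean algorithm:
  u**4+u**2+42u−440 = ((1/3)u+4)(3u**3−36u**2+99u−726) + (112u**2−112u+2464)
  3u**3−36u**2+99u−726 = ((3/112)u−33/112)(112u**2−112u+2464) + (0)
Last nonzero remainder: 112u**2−112u+2464. Dividing through by 112 gives the monic gcd u**2−u+22.

u**2−u+22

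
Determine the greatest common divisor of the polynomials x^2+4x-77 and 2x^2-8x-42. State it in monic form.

x-7

Apply the Euclidean algorithm:
  x^2+4x-77 = (1/2)(2x^2-8x-42) + (8x-56)
  2x^2-8x-42 = ((1/4)x+3/4)(8x-56) + (0)
Last nonzero remainder: 8x-56. Dividing through by 8 gives the monic gcd x-7.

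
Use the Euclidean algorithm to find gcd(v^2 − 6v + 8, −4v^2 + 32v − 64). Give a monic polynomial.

Apply the Euclidean algorithm:
  v^2 − 6v + 8 = (−1/4)(−4v^2 + 32v − 64) + (2v − 8)
  −4v^2 + 32v − 64 = (−2v + 8)(2v − 8) + (0)
Last nonzero remainder: 2v − 8. Dividing through by 2 gives the monic gcd v − 4.

v − 4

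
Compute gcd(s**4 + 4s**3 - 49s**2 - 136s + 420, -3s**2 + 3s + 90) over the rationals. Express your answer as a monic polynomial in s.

s**2 - s - 30

Euclidean algorithm in ℚ[s]:
  s**4 + 4s**3 - 49s**2 - 136s + 420 = (-(1/3)s**2 - (5/3)s + 14/3)(-3s**2 + 3s + 90) + (0)
Last nonzero remainder: -3s**2 + 3s + 90. Dividing through by -3 gives the monic gcd s**2 - s - 30.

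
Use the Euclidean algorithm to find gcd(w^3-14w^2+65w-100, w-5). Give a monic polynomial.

w-5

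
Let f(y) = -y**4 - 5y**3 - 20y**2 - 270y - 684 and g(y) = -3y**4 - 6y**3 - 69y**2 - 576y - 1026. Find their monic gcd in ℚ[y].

y**3 - y**2 + 26y + 114

Apply the Euclidean algorithm:
  -y**4 - 5y**3 - 20y**2 - 270y - 684 = (1/3)(-3y**4 - 6y**3 - 69y**2 - 576y - 1026) + (-3y**3 + 3y**2 - 78y - 342)
  -3y**4 - 6y**3 - 69y**2 - 576y - 1026 = (y + 3)(-3y**3 + 3y**2 - 78y - 342) + (0)
Last nonzero remainder: -3y**3 + 3y**2 - 78y - 342. Dividing through by -3 gives the monic gcd y**3 - y**2 + 26y + 114.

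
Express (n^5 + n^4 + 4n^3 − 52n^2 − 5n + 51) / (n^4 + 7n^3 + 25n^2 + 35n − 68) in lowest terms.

By polynomial division,
  n^5 + n^4 + 4n^3 − 52n^2 − 5n + 51 = (n − 6)(n^4 + 7n^3 + 25n^2 + 35n − 68) + (21n^3 + 63n^2 + 273n − 357)
  n^4 + 7n^3 + 25n^2 + 35n − 68 = ((1/21)n + 4/21)(21n^3 + 63n^2 + 273n − 357) + (0)
Last nonzero remainder: 21n^3 + 63n^2 + 273n − 357. Dividing through by 21 gives the monic gcd n^3 + 3n^2 + 13n − 17.
Cancel n^3 + 3n^2 + 13n − 17 from numerator and denominator to get the reduced form.

(n^2 − 2n − 3)/(n + 4)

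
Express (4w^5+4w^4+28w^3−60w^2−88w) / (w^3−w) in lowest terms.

(4w^3+28w−88)/(w−1)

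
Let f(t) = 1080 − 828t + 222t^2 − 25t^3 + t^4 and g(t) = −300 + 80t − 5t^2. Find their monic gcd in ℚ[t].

Euclidean algorithm in ℚ[t]:
  t^4 − 25t^3 + 222t^2 − 828t + 1080 = (−(1/5)t^2 + (9/5)t − 18/5)(−5t^2 + 80t − 300) + (0)
Last nonzero remainder: −5t^2 + 80t − 300. Dividing through by −5 gives the monic gcd t^2 − 16t + 60.

60 − 16t + t^2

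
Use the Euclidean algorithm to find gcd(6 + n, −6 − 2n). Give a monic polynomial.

1

Apply the Euclidean algorithm:
  n + 6 = (−1/2)(−2n − 6) + (3)
  −2n − 6 = (−(2/3)n − 2)(3) + (0)
The last nonzero remainder is the constant 3, so the polynomials are coprime and gcd = 1.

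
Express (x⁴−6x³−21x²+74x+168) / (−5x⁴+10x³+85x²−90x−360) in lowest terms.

(−x+7)/(5x−15)

By polynomial division,
  x⁴−6x³−21x²+74x+168 = (−1/5)(−5x⁴+10x³+85x²−90x−360) + (−4x³−4x²+56x+96)
  −5x⁴+10x³+85x²−90x−360 = ((5/4)x−15/4)(−4x³−4x²+56x+96) + (0)
Last nonzero remainder: −4x³−4x²+56x+96. Dividing through by −4 gives the monic gcd x³+x²−14x−24.
Cancel x³+x²−14x−24 from numerator and denominator to get the reduced form.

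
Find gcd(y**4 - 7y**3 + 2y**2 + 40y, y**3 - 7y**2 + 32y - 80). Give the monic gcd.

Repeated division with remainder:
  y**4 - 7y**3 + 2y**2 + 40y = (y)(y**3 - 7y**2 + 32y - 80) + (-30y**2 + 120y)
  y**3 - 7y**2 + 32y - 80 = (-(1/30)y + 1/10)(-30y**2 + 120y) + (20y - 80)
  -30y**2 + 120y = (-(3/2)y)(20y - 80) + (0)
Last nonzero remainder: 20y - 80. Dividing through by 20 gives the monic gcd y - 4.

y - 4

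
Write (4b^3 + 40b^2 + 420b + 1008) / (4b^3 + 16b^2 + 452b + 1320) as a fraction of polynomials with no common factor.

Euclidean algorithm in ℚ[b]:
  4b^3 + 40b^2 + 420b + 1008 = (4b^3 + 16b^2 + 452b + 1320) + (24b^2 - 32b - 312)
  4b^3 + 16b^2 + 452b + 1320 = ((1/6)b + 8/9)(24b^2 - 32b - 312) + ((4792/9)b + 4792/3)
  24b^2 - 32b - 312 = ((27/599)b - 117/599)((4792/9)b + 4792/3) + (0)
Last nonzero remainder: (4792/9)b + 4792/3. Dividing through by 4792/9 gives the monic gcd b + 3.
Cancel b + 3 from numerator and denominator to get the reduced form.

(b^2 + 7b + 84)/(b^2 + b + 110)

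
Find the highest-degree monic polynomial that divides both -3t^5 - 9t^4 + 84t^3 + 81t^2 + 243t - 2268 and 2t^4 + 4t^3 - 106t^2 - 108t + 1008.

t^2 + 4t - 21

Repeated division with remainder:
  -3t^5 - 9t^4 + 84t^3 + 81t^2 + 243t - 2268 = (-(3/2)t - 3/2)(2t^4 + 4t^3 - 106t^2 - 108t + 1008) + (-69t^3 - 240t^2 + 1593t - 756)
  2t^4 + 4t^3 - 106t^2 - 108t + 1008 = (-(2/69)t + 68/1587)(-69t^3 - 240t^2 + 1593t - 756) + (-(26208/529)t^2 - (104832/529)t + 550368/529)
  -69t^3 - 240t^2 + 1593t - 756 = ((12167/8736)t - 529/728)(-(26208/529)t^2 - (104832/529)t + 550368/529) + (0)
Last nonzero remainder: -(26208/529)t^2 - (104832/529)t + 550368/529. Dividing through by -26208/529 gives the monic gcd t^2 + 4t - 21.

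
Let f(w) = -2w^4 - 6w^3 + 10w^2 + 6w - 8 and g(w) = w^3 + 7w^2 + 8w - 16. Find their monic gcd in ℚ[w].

Repeated division with remainder:
  -2w^4 - 6w^3 + 10w^2 + 6w - 8 = (-2w + 8)(w^3 + 7w^2 + 8w - 16) + (-30w^2 - 90w + 120)
  w^3 + 7w^2 + 8w - 16 = (-(1/30)w - 2/15)(-30w^2 - 90w + 120) + (0)
Last nonzero remainder: -30w^2 - 90w + 120. Dividing through by -30 gives the monic gcd w^2 + 3w - 4.

w^2 + 3w - 4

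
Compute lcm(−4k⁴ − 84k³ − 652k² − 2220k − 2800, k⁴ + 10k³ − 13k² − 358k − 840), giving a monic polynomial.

k⁵ + 15k⁴ + 37k³ − 423k² − 2630k − 4200

Euclidean algorithm in ℚ[k]:
  −4k⁴ − 84k³ − 652k² − 2220k − 2800 = (−4)(k⁴ + 10k³ − 13k² − 358k − 840) + (−44k³ − 704k² − 3652k − 6160)
  k⁴ + 10k³ − 13k² − 358k − 840 = (−(1/44)k + 3/22)(−44k³ − 704k² − 3652k − 6160) + (0)
Last nonzero remainder: −44k³ − 704k² − 3652k − 6160. Dividing through by −44 gives the monic gcd k³ + 16k² + 83k + 140.
Then lcm(f, g) = f·g / gcd(f, g); expanding and making the result monic gives the answer.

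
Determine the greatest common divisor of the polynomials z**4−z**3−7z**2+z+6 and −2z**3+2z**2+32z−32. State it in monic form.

By polynomial division,
  z**4−z**3−7z**2+z+6 = (−(1/2)z)(−2z**3+2z**2+32z−32) + (9z**2−15z+6)
  −2z**3+2z**2+32z−32 = (−(2/9)z−4/27)(9z**2−15z+6) + ((280/9)z−280/9)
  9z**2−15z+6 = ((81/280)z−27/140)((280/9)z−280/9) + (0)
Last nonzero remainder: (280/9)z−280/9. Dividing through by 280/9 gives the monic gcd z−1.

z−1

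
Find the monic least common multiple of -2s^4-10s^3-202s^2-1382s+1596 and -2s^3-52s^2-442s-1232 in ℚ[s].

Apply the Euclidean algorithm:
  -2s^4-10s^3-202s^2-1382s+1596 = (s-21)(-2s^3-52s^2-442s-1232) + (-852s^2-9432s-24276)
  -2s^3-52s^2-442s-1232 = ((1/426)s+530/15123)(-852s^2-9432s-24276) + (-(274536/5041)s-1921752/5041)
  -852s^2-9432s-24276 = ((357911/22878)s+1456849/22878)(-(274536/5041)s-1921752/5041) + (0)
Last nonzero remainder: -(274536/5041)s-1921752/5041. Dividing through by -274536/5041 gives the monic gcd s+7.
Then lcm(f, g) = f·g / gcd(f, g); expanding and making the result monic gives the answer.

s^6+24s^5+284s^4+3050s^3+21219s^2+45646s-70224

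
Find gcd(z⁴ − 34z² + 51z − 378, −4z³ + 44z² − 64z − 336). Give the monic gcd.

Euclidean algorithm in ℚ[z]:
  z⁴ − 34z² + 51z − 378 = (−(1/4)z − 11/4)(−4z³ + 44z² − 64z − 336) + (71z² − 209z − 1302)
  −4z³ + 44z² − 64z − 336 = (−(4/71)z + 2288/5041)(71z² − 209z − 1302) + (−(214200/5041)z + 1285200/5041)
  71z² − 209z − 1302 = (−(357911/214200)z − 156271/30600)(−(214200/5041)z + 1285200/5041) + (0)
Last nonzero remainder: −(214200/5041)z + 1285200/5041. Dividing through by −214200/5041 gives the monic gcd z − 6.

z − 6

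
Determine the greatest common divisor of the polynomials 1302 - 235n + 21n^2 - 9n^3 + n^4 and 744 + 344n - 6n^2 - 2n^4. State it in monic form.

-186 + 7n - 2n^2 + n^3

Repeated division with remainder:
  n^4 - 9n^3 + 21n^2 - 235n + 1302 = (-1/2)(-2n^4 - 6n^2 + 344n + 744) + (-9n^3 + 18n^2 - 63n + 1674)
  -2n^4 - 6n^2 + 344n + 744 = ((2/9)n + 4/9)(-9n^3 + 18n^2 - 63n + 1674) + (0)
Last nonzero remainder: -9n^3 + 18n^2 - 63n + 1674. Dividing through by -9 gives the monic gcd n^3 - 2n^2 + 7n - 186.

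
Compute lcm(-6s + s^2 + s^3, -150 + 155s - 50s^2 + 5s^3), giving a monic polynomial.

By polynomial division,
  s^3 + s^2 - 6s = (1/5)(5s^3 - 50s^2 + 155s - 150) + (11s^2 - 37s + 30)
  5s^3 - 50s^2 + 155s - 150 = ((5/11)s - 365/121)(11s^2 - 37s + 30) + ((3600/121)s - 7200/121)
  11s^2 - 37s + 30 = ((1331/3600)s - 121/240)((3600/121)s - 7200/121) + (0)
Last nonzero remainder: (3600/121)s - 7200/121. Dividing through by 3600/121 gives the monic gcd s - 2.
Then lcm(f, g) = f·g / gcd(f, g); expanding and making the result monic gives the answer.

-90s + 63s^2 + s^3 - 7s^4 + s^5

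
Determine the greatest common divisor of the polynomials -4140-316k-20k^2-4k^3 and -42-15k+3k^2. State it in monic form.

By polynomial division,
  -4k^3-20k^2-316k-4140 = (-(4/3)k-40/3)(3k^2-15k-42) + (-572k-4700)
  3k^2-15k-42 = (-(3/572)k+2835/40898)(-572k-4700) + (5803392/20449)
  -572k-4700 = (-(2924207/1450848)k-24027575/1450848)(5803392/20449) + (0)
The last nonzero remainder is the constant 5803392/20449, so the polynomials are coprime and gcd = 1.

1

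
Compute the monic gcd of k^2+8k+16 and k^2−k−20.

k+4

Repeated division with remainder:
  k^2+8k+16 = (k^2−k−20) + (9k+36)
  k^2−k−20 = ((1/9)k−5/9)(9k+36) + (0)
Last nonzero remainder: 9k+36. Dividing through by 9 gives the monic gcd k+4.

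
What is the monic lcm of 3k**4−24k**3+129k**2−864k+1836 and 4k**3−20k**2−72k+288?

k**5−4k**4+11k**3−116k**2−540k+2448

Euclidean algorithm in ℚ[k]:
  3k**4−24k**3+129k**2−864k+1836 = ((3/4)k−9/4)(4k**3−20k**2−72k+288) + (138k**2−1242k+2484)
  4k**3−20k**2−72k+288 = ((2/69)k+8/69)(138k**2−1242k+2484) + (0)
Last nonzero remainder: 138k**2−1242k+2484. Dividing through by 138 gives the monic gcd k**2−9k+18.
Then lcm(f, g) = f·g / gcd(f, g); expanding and making the result monic gives the answer.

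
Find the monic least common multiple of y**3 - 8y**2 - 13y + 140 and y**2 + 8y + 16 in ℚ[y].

y**4 - 4y**3 - 45y**2 + 88y + 560

Apply the Euclidean algorithm:
  y**3 - 8y**2 - 13y + 140 = (y - 16)(y**2 + 8y + 16) + (99y + 396)
  y**2 + 8y + 16 = ((1/99)y + 4/99)(99y + 396) + (0)
Last nonzero remainder: 99y + 396. Dividing through by 99 gives the monic gcd y + 4.
Then lcm(f, g) = f·g / gcd(f, g); expanding and making the result monic gives the answer.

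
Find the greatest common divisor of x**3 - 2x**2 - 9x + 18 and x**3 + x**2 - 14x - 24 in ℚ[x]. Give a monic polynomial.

Repeated division with remainder:
  x**3 - 2x**2 - 9x + 18 = (x**3 + x**2 - 14x - 24) + (-3x**2 + 5x + 42)
  x**3 + x**2 - 14x - 24 = (-(1/3)x - 8/9)(-3x**2 + 5x + 42) + ((40/9)x + 40/3)
  -3x**2 + 5x + 42 = (-(27/40)x + 63/20)((40/9)x + 40/3) + (0)
Last nonzero remainder: (40/9)x + 40/3. Dividing through by 40/9 gives the monic gcd x + 3.

x + 3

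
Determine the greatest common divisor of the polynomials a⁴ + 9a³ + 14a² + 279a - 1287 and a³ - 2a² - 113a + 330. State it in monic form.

a² + 8a - 33

Euclidean algorithm in ℚ[a]:
  a⁴ + 9a³ + 14a² + 279a - 1287 = (a + 11)(a³ - 2a² - 113a + 330) + (149a² + 1192a - 4917)
  a³ - 2a² - 113a + 330 = ((1/149)a - 10/149)(149a² + 1192a - 4917) + (0)
Last nonzero remainder: 149a² + 1192a - 4917. Dividing through by 149 gives the monic gcd a² + 8a - 33.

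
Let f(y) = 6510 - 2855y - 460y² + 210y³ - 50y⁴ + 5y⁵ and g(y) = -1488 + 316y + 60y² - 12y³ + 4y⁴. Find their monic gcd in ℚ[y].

31 - 4y + y²

Apply the Euclidean algorithm:
  5y⁵ - 50y⁴ + 210y³ - 460y² - 2855y + 6510 = ((5/4)y - 35/4)(4y⁴ - 12y³ + 60y² + 316y - 1488) + (30y³ - 330y² + 1770y - 6510)
  4y⁴ - 12y³ + 60y² + 316y - 1488 = ((2/15)y + 16/15)(30y³ - 330y² + 1770y - 6510) + (176y² - 704y + 5456)
  30y³ - 330y² + 1770y - 6510 = ((15/88)y - 105/88)(176y² - 704y + 5456) + (0)
Last nonzero remainder: 176y² - 704y + 5456. Dividing through by 176 gives the monic gcd y² - 4y + 31.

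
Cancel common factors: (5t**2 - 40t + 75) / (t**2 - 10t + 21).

Euclidean algorithm in ℚ[t]:
  5t**2 - 40t + 75 = (5)(t**2 - 10t + 21) + (10t - 30)
  t**2 - 10t + 21 = ((1/10)t - 7/10)(10t - 30) + (0)
Last nonzero remainder: 10t - 30. Dividing through by 10 gives the monic gcd t - 3.
Cancel t - 3 from numerator and denominator to get the reduced form.

(5t - 25)/(t - 7)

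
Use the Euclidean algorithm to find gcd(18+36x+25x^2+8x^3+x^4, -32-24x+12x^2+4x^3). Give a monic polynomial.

Repeated division with remainder:
  x^4+8x^3+25x^2+36x+18 = ((1/4)x+5/4)(4x^3+12x^2-24x-32) + (16x^2+74x+58)
  4x^3+12x^2-24x-32 = ((1/4)x-13/32)(16x^2+74x+58) + (-(135/16)x-135/16)
  16x^2+74x+58 = (-(256/135)x-928/135)(-(135/16)x-135/16) + (0)
Last nonzero remainder: -(135/16)x-135/16. Dividing through by -135/16 gives the monic gcd x+1.

1+x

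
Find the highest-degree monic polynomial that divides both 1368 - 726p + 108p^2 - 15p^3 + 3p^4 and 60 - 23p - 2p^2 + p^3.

12 - 7p + p^2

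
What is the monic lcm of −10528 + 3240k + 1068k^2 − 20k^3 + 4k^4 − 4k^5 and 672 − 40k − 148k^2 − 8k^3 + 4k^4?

7896 + 202k − 1611k^2 − 252k^3 + 2k^4 + 2k^5 + k^6

Euclidean algorithm in ℚ[k]:
  −4k^5 + 4k^4 − 20k^3 + 1068k^2 + 3240k − 10528 = (−k − 1)(4k^4 − 8k^3 − 148k^2 − 40k + 672) + (−176k^3 + 880k^2 + 3872k − 9856)
  4k^4 − 8k^3 − 148k^2 − 40k + 672 = (−(1/44)k − 3/44)(−176k^3 + 880k^2 + 3872k − 9856) + (0)
Last nonzero remainder: −176k^3 + 880k^2 + 3872k − 9856. Dividing through by −176 gives the monic gcd k^3 − 5k^2 − 22k + 56.
Then lcm(f, g) = f·g / gcd(f, g); expanding and making the result monic gives the answer.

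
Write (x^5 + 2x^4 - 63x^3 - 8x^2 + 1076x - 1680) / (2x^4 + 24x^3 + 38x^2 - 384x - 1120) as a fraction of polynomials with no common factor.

(x^3 - x^2 - 32x + 60)/(2x^2 + 18x + 40)

Apply the Euclidean algorithm:
  x^5 + 2x^4 - 63x^3 - 8x^2 + 1076x - 1680 = ((1/2)x - 5)(2x^4 + 24x^3 + 38x^2 - 384x - 1120) + (38x^3 + 374x^2 - 284x - 7280)
  2x^4 + 24x^3 + 38x^2 - 384x - 1120 = ((1/19)x + 41/361)(38x^3 + 374x^2 - 284x - 7280) + ((3780/361)x^2 + (11340/361)x - 105840/361)
  38x^3 + 374x^2 - 284x - 7280 = ((6859/1890)x + 4693/189)((3780/361)x^2 + (11340/361)x - 105840/361) + (0)
Last nonzero remainder: (3780/361)x^2 + (11340/361)x - 105840/361. Dividing through by 3780/361 gives the monic gcd x^2 + 3x - 28.
Cancel x^2 + 3x - 28 from numerator and denominator to get the reduced form.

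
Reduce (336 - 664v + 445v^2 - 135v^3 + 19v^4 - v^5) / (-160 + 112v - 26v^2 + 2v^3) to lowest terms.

Apply the Euclidean algorithm:
  -v^5 + 19v^4 - 135v^3 + 445v^2 - 664v + 336 = (-(1/2)v^2 + 3v - 1/2)(2v^3 - 26v^2 + 112v - 160) + (16v^2 - 128v + 256)
  2v^3 - 26v^2 + 112v - 160 = ((1/8)v - 5/8)(16v^2 - 128v + 256) + (0)
Last nonzero remainder: 16v^2 - 128v + 256. Dividing through by 16 gives the monic gcd v^2 - 8v + 16.
Cancel v^2 - 8v + 16 from numerator and denominator to get the reduced form.

(21 - 31v + 11v^2 - v^3)/(-10 + 2v)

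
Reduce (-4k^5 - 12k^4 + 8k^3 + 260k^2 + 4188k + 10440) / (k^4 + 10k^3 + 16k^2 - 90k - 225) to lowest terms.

(-4k^3 + 20k^2 - 92k + 696)/(k^2 + 2k - 15)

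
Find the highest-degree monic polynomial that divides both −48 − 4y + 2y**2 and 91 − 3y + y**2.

Apply the Euclidean algorithm:
  2y**2 − 4y − 48 = (2)(y**2 − 3y + 91) + (2y − 230)
  y**2 − 3y + 91 = ((1/2)y + 56)(2y − 230) + (12971)
  2y − 230 = ((2/12971)y − 230/12971)(12971) + (0)
The last nonzero remainder is the constant 12971, so the polynomials are coprime and gcd = 1.

1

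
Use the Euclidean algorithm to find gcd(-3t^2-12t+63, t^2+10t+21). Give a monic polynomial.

Euclidean algorithm in ℚ[t]:
  -3t^2-12t+63 = (-3)(t^2+10t+21) + (18t+126)
  t^2+10t+21 = ((1/18)t+1/6)(18t+126) + (0)
Last nonzero remainder: 18t+126. Dividing through by 18 gives the monic gcd t+7.

t+7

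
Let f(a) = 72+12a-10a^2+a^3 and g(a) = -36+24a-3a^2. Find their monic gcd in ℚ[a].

Repeated division with remainder:
  a^3-10a^2+12a+72 = (-(1/3)a+2/3)(-3a^2+24a-36) + (-16a+96)
  -3a^2+24a-36 = ((3/16)a-3/8)(-16a+96) + (0)
Last nonzero remainder: -16a+96. Dividing through by -16 gives the monic gcd a-6.

-6+a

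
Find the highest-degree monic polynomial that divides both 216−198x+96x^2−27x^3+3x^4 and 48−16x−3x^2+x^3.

Repeated division with remainder:
  3x^4−27x^3+96x^2−198x+216 = (3x−18)(x^3−3x^2−16x+48) + (90x^2−630x+1080)
  x^3−3x^2−16x+48 = ((1/90)x+2/45)(90x^2−630x+1080) + (0)
Last nonzero remainder: 90x^2−630x+1080. Dividing through by 90 gives the monic gcd x^2−7x+12.

12−7x+x^2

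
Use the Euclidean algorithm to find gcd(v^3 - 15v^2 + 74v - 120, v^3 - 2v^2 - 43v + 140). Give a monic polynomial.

v^2 - 9v + 20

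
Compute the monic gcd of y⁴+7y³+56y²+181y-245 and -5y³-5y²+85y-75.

y²+4y-5

Repeated division with remainder:
  y⁴+7y³+56y²+181y-245 = (-(1/5)y-6/5)(-5y³-5y²+85y-75) + (67y²+268y-335)
  -5y³-5y²+85y-75 = (-(5/67)y+15/67)(67y²+268y-335) + (0)
Last nonzero remainder: 67y²+268y-335. Dividing through by 67 gives the monic gcd y²+4y-5.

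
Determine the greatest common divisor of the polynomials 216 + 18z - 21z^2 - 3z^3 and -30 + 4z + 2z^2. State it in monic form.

-3 + z

Apply the Euclidean algorithm:
  -3z^3 - 21z^2 + 18z + 216 = (-(3/2)z - 15/2)(2z^2 + 4z - 30) + (3z - 9)
  2z^2 + 4z - 30 = ((2/3)z + 10/3)(3z - 9) + (0)
Last nonzero remainder: 3z - 9. Dividing through by 3 gives the monic gcd z - 3.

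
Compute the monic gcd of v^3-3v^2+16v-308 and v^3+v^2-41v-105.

Apply the Euclidean algorithm:
  v^3-3v^2+16v-308 = (v^3+v^2-41v-105) + (-4v^2+57v-203)
  v^3+v^2-41v-105 = (-(1/4)v-61/16)(-4v^2+57v-203) + ((2009/16)v-14063/16)
  -4v^2+57v-203 = (-(64/2009)v+464/2009)((2009/16)v-14063/16) + (0)
Last nonzero remainder: (2009/16)v-14063/16. Dividing through by 2009/16 gives the monic gcd v-7.

v-7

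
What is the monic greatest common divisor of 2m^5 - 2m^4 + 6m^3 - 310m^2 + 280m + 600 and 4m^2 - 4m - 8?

m^2 - m - 2

Apply the Euclidean algorithm:
  2m^5 - 2m^4 + 6m^3 - 310m^2 + 280m + 600 = ((1/2)m^3 + (5/2)m - 75)(4m^2 - 4m - 8) + (0)
Last nonzero remainder: 4m^2 - 4m - 8. Dividing through by 4 gives the monic gcd m^2 - m - 2.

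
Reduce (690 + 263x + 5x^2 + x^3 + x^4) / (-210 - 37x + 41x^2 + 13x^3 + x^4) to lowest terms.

Repeated division with remainder:
  x^4 + x^3 + 5x^2 + 263x + 690 = (x^4 + 13x^3 + 41x^2 - 37x - 210) + (-12x^3 - 36x^2 + 300x + 900)
  x^4 + 13x^3 + 41x^2 - 37x - 210 = (-(1/12)x - 5/6)(-12x^3 - 36x^2 + 300x + 900) + (36x^2 + 288x + 540)
  -12x^3 - 36x^2 + 300x + 900 = (-(1/3)x + 5/3)(36x^2 + 288x + 540) + (0)
Last nonzero remainder: 36x^2 + 288x + 540. Dividing through by 36 gives the monic gcd x^2 + 8x + 15.
Cancel x^2 + 8x + 15 from numerator and denominator to get the reduced form.

(46 - 7x + x^2)/(-14 + 5x + x^2)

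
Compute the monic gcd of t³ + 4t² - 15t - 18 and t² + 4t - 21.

t - 3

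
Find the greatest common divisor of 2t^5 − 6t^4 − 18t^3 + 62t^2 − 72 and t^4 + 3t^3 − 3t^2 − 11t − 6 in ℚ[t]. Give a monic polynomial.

By polynomial division,
  2t^5 − 6t^4 − 18t^3 + 62t^2 − 72 = (2t − 12)(t^4 + 3t^3 − 3t^2 − 11t − 6) + (24t^3 + 48t^2 − 120t − 144)
  t^4 + 3t^3 − 3t^2 − 11t − 6 = ((1/24)t + 1/24)(24t^3 + 48t^2 − 120t − 144) + (0)
Last nonzero remainder: 24t^3 + 48t^2 − 120t − 144. Dividing through by 24 gives the monic gcd t^3 + 2t^2 − 5t − 6.

t^3 + 2t^2 − 5t − 6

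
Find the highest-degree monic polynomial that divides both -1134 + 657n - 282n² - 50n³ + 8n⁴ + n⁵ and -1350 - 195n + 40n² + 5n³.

By polynomial division,
  n⁵ + 8n⁴ - 50n³ - 282n² + 657n - 1134 = ((1/5)n² - 11/5)(5n³ + 40n² - 195n - 1350) + (76n² + 228n - 4104)
  5n³ + 40n² - 195n - 1350 = ((5/76)n + 25/76)(76n² + 228n - 4104) + (0)
Last nonzero remainder: 76n² + 228n - 4104. Dividing through by 76 gives the monic gcd n² + 3n - 54.

-54 + 3n + n²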